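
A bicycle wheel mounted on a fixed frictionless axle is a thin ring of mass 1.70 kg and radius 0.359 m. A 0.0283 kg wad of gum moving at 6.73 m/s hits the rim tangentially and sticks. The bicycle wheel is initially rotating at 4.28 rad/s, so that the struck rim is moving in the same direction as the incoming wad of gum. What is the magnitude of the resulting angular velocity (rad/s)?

The axle reaction passes through the axle and exerts no torque about it; angular momentum about the axle is conserved through the impact.
I_p = (1.70)(0.359)² = 0.2191 kg·m². Taking the sense of the wad of gum's angular momentum as positive, L_{wad} = m v R = (0.0283)(6.73)(0.359) = 0.06837 kg·m²/s.
L_i = +I_p ω_p + m v R = +(0.2191)(4.28) + 0.06837 = 1.006 kg·m²/s.
After sticking, I_f = I_p + m R² = 0.2191 + (0.0283)(0.359)² = 0.2227 kg·m².
ω_f = L_i / I_f = 1.006 / 0.2227 = 4.517 rad/s.

|ω_f| ≈ 4.52 rad/s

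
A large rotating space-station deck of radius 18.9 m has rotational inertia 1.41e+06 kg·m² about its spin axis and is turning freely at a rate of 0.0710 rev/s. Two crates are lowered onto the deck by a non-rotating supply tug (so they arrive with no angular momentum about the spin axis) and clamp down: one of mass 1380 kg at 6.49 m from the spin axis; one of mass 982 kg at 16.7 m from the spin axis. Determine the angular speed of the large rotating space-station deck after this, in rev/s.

The added mass arrives with no angular momentum about the spin axis, and any external torque about the spin axis is negligible, so the system's angular momentum is conserved.
Added inertia Σmr² = (1380)(6.49)² + (982)(16.7)² = 3.320e+05 kg·m²; I_f = 1.410e+06 + 3.320e+05 = 1.742e+06 kg·m².
ω_f = I_p ω_i / I_f = (1.410e+06)(0.0710) / 1.742e+06 = 0.05747 rev/s.

ω_f ≈ 0.0575 rev/s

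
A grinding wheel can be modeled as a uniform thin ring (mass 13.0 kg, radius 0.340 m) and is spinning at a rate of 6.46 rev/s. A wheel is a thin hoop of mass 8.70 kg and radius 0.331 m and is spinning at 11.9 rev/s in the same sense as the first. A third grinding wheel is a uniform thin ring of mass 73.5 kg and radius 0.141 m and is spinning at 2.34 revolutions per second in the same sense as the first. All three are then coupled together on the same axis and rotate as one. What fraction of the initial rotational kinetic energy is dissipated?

The coupling torques are internal; angular momentum about the shared axis is conserved.
Moments of inertia: I_A = (13.0)(0.340)² = 1.503 kg·m²; I_B = (8.70)(0.331)² = 0.9532 kg·m²; I_C = (73.5)(0.141)² = 1.461 kg·m².
Taking A's sense as positive: L = (1.503)(6.46) + (0.9532)(11.9) + (1.461)(2.34) = 24.47 kg·m²·rev/s.
Combined I = 1.503 + 0.9532 + 1.461 = 3.917 kg·m².
ω_f = L / I = 24.47 / 3.917 = 6.247 rev/s.
KE_i = ½ΣIω² = 4060 J; KE_f = ½(3.917)(39.25)² = 3017 J.
Fraction dissipated = (KE_i − KE_f)/KE_i = 0.2569.

fraction ≈ 0.257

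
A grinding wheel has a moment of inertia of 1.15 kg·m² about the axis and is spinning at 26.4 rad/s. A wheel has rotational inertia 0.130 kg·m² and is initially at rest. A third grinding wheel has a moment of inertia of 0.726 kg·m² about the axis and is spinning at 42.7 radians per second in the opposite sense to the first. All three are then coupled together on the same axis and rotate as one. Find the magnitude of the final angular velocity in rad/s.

|ω_f| ≈ 0.319 rad/s

No external torque acts about the common axis, so total angular momentum is conserved.
Taking A's sense as positive: L = (1.150)(26.4) − (0.7260)(42.7) = -0.6402 kg·m²·rad/s.
Combined I = 1.150 + 0.1300 + 0.7260 = 2.006 kg·m².
ω_f = L / I = -0.6402 / 2.006 = -0.3191 rad/s.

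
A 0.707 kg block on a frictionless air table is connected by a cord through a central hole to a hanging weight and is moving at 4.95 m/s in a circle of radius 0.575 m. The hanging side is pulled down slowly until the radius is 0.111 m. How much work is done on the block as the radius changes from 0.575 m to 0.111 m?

W ≈ 224 J

Central (radial) force ⇒ zero torque about the center ⇒ m v r is constant.
v₂ = v₁ r₁ / r₂ = (4.95)(0.575) / (0.111) = 25.64 m/s.
W = ΔKE = ½m(v₂² − v₁²) = 223.8 J.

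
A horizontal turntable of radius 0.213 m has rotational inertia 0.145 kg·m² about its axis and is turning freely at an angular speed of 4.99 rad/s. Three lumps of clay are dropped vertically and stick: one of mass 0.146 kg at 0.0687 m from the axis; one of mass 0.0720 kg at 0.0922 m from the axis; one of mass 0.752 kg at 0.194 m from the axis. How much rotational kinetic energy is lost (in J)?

energy lost ≈ 0.306 J

No external torque acts about the axis; L_before = L_after.
Added inertia Σmr² = (0.146)(0.0687)² + (0.0720)(0.0922)² + (0.752)(0.194)² = 0.02960 kg·m²; I_f = 0.1450 + 0.02960 = 0.1746 kg·m².
ω_f = I_p ω_i / I_f = (0.1450)(4.99) / 0.1746 = 4.144 rad/s.
KE_i = ½(0.1450)(4.990 rad/s)² = 1.805 J; KE_f = ½(0.1746)(4.144)² = 1.499 J.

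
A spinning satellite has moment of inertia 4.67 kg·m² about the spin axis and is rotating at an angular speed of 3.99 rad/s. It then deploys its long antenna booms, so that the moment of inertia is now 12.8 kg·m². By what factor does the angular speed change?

ω₂/ω₁ ≈ 0.365

No external torque acts about the spin axis, so angular momentum is conserved.
ω₂/ω₁ = I₁/I₂ = 4.670 / 12.80 = 0.3648.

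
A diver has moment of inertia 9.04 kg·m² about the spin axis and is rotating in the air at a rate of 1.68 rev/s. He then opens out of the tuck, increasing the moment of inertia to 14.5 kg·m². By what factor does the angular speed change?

ω₂/ω₁ ≈ 0.623

With no external torque about the axis, L is conserved: I₁ω₁ = I₂ω₂.
ω₂/ω₁ = I₁/I₂ = 9.040 / 14.50 = 0.6234.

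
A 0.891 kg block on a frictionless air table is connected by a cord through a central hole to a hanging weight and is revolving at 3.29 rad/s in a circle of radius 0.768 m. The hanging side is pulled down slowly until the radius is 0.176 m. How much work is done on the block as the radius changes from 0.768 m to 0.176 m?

No torque about the axis ⇒ m r₁² ω₁ = m r₂² ω₂.
ω₂ = ω₁ (r₁/r₂)² = (3.29)(0.768/0.176)² = 62.65 rad/s.
W = ΔKE = ½m(v₂² − v₁²) = 51.31 J.

W ≈ 51.3 J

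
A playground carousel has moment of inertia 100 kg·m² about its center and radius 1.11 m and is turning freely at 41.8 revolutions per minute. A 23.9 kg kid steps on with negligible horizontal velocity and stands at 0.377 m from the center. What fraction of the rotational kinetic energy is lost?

fraction ≈ 0.0329

No external torque acts about the center; L_before = L_after.
Added inertia Σmr² = (23.9)(0.377)² = 3.397 kg·m²; I_f = 100.0 + 3.397 = 103.4 kg·m².
ω_f = I_p ω_i / I_f = (100.0)(41.8) / 103.4 = 40.43 rpm.
KE_i = ½(100.0)(4.377 rad/s)² = 958.0 J; KE_f = ½(103.4)(4.233)² = 926.6 J.
Fraction lost = 0.03285.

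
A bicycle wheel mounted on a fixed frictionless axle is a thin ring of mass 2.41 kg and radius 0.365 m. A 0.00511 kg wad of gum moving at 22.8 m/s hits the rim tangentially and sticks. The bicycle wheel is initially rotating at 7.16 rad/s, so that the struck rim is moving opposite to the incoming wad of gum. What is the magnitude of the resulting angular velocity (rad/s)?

About the axle the impulsive forces during the collision are internal, so angular momentum about that axis is conserved.
I_p = (2.41)(0.365)² = 0.3211 kg·m². Taking the sense of the wad of gum's angular momentum as positive, L_{wad} = m v R = (0.00511)(22.8)(0.365) = 0.04253 kg·m²/s.
L_i = −I_p ω_p + m v R = −(0.3211)(7.16) + 0.04253 = -2.256 kg·m²/s.
After sticking, I_f = I_p + m R² = 0.3211 + (0.00511)(0.365)² = 0.3218 kg·m².
ω_f = L_i / I_f = -2.256 / 0.3218 = -7.013 rad/s.

|ω_f| ≈ 7.01 rad/s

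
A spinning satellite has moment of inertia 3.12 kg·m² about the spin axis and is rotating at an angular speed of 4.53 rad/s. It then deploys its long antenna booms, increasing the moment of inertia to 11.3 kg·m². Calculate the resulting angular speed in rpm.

Angular momentum about the spin axis is conserved since the torque about it is zero.
ω₂ = I₁ω₁ / I₂ = (3.120)(4.53 rad/s) / (11.30) = 1.251 rad/s = 11.94 rpm.

ω₂ ≈ 11.9 rpm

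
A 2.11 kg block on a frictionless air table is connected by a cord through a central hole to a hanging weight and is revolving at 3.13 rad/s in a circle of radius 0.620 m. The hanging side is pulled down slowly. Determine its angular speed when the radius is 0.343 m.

The constraining force is radial, so m r² ω about the center is conserved.
ω₂ = ω₁ (r₁/r₂)² = (3.13)(0.620/0.343)² = 10.23 rad/s.

ω₂ ≈ 10.2 rad/s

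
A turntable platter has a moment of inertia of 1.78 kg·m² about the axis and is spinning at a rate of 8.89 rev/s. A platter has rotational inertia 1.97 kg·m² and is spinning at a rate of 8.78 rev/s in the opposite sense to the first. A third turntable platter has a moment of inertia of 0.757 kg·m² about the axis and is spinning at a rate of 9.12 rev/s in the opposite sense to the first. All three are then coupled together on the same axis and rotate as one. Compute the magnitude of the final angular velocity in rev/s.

|ω_f| ≈ 1.86 rev/s

No external torque acts about the common axis, so total angular momentum is conserved.
Taking A's sense as positive: L = (1.780)(8.89) − (1.970)(8.78) − (0.7570)(9.12) = -8.376 kg·m²·rev/s.
Combined I = 1.780 + 1.970 + 0.7570 = 4.507 kg·m².
ω_f = L / I = -8.376 / 4.507 = -1.858 rev/s.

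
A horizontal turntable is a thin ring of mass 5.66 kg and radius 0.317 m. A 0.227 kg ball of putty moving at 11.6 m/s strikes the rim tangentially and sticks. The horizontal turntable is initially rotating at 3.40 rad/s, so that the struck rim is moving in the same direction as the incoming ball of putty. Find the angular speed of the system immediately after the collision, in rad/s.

The axle reaction passes through the axle and exerts no torque about it; angular momentum about the axle is conserved through the impact.
I_p = (5.66)(0.317)² = 0.5688 kg·m². Taking the sense of the ball of putty's angular momentum as positive, L_{ball} = m v R = (0.227)(11.6)(0.317) = 0.8347 kg·m²/s.
L_i = +I_p ω_p + m v R = +(0.5688)(3.40) + 0.8347 = 2.769 kg·m²/s.
After sticking, I_f = I_p + m R² = 0.5688 + (0.227)(0.317)² = 0.5916 kg·m².
ω_f = L_i / I_f = 2.769 / 0.5916 = 4.680 rad/s.

|ω_f| ≈ 4.68 rad/s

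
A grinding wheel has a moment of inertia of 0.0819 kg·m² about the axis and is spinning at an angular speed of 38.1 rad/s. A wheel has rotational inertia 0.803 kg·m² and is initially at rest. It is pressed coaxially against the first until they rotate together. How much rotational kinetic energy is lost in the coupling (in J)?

The coupling torques are internal; angular momentum about the shared axis is conserved.
Taking A's sense as positive: L = (0.08190)(38.1) = 3.120 kg·m²·rad/s.
Combined I = 0.08190 + 0.8030 = 0.8849 kg·m².
ω_f = L / I = 3.120 / 0.8849 = 3.526 rad/s.
KE_i = ½ΣIω² = 59.44 J; KE_f = ½(0.8849)(3.526)² = 5.502 J.

ΔKE lost ≈ 53.9 J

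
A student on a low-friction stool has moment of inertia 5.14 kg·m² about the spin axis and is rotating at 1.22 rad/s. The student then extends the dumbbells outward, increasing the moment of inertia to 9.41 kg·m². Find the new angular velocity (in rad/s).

Angular momentum about the spin axis is conserved since the torque about it is zero.
ω₂ = I₁ω₁ / I₂ = (5.140)(1.22 rad/s) / (9.410) = 0.6664 rad/s.

ω₂ ≈ 0.666 rad/s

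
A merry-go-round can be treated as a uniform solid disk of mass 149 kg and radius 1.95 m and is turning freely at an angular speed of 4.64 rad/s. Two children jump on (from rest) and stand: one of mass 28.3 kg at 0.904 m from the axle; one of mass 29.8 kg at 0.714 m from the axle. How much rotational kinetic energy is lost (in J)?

energy lost ≈ 363 J

The added mass arrives with no angular momentum about the axle, and any external torque about the axle is negligible, so the system's angular momentum is conserved.
I_p = ½(149)(1.95)² = 283.3 kg·m².
Added inertia Σmr² = (28.3)(0.904)² + (29.8)(0.714)² = 38.32 kg·m²; I_f = 283.3 + 38.32 = 321.6 kg·m².
ω_f = I_p ω_i / I_f = (283.3)(4.64) / 321.6 = 4.087 rad/s.
KE_i = ½(283.3)(4.640 rad/s)² = 3050 J; KE_f = ½(321.6)(4.087)² = 2686 J.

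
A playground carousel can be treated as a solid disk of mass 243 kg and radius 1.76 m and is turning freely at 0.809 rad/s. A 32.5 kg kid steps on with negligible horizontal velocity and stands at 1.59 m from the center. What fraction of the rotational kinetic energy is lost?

fraction ≈ 0.179

No external torque acts about the center; L_before = L_after.
I_p = ½(243)(1.76)² = 376.4 kg·m².
Added inertia Σmr² = (32.5)(1.59)² = 82.16 kg·m²; I_f = 376.4 + 82.16 = 458.5 kg·m².
ω_f = I_p ω_i / I_f = (376.4)(0.809) / 458.5 = 0.6640 rad/s.
KE_i = ½(376.4)(0.8090 rad/s)² = 123.2 J; KE_f = ½(458.5)(0.6640)² = 101.1 J.
Fraction lost = 0.1792.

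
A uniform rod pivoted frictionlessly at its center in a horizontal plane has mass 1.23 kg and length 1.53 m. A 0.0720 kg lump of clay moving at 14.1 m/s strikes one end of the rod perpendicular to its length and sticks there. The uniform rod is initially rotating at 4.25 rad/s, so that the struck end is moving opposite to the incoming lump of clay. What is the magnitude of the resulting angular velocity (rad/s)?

The axle reaction passes through the pivot and exerts no torque about it; angular momentum about the pivot is conserved through the impact.
I_p = (1/12)(1.23)(1.53)² = 0.2399 kg·m². Taking the sense of the lump of clay's angular momentum as positive, L_{lump} = m v R = (0.0720)(14.1)(1.53/2) = 0.7766 kg·m²/s.
L_i = −I_p ω_p + m v R = −(0.2399)(4.25) + 0.7766 = -0.2431 kg·m²/s.
After sticking, I_f = I_p + m R² = 0.2399 + (0.0720)(1.53/2)² = 0.2821 kg·m².
ω_f = L_i / I_f = -0.2431 / 0.2821 = -0.8619 rad/s.

|ω_f| ≈ 0.862 rad/s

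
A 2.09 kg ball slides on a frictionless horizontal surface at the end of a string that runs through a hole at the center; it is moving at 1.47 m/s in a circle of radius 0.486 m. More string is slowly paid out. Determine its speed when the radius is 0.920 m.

v₂ ≈ 0.777 m/s

The only horizontal force on the mass is along the cord (radial), so it exerts no torque about the hole and angular momentum m v r is conserved.
v₂ = v₁ r₁ / r₂ = (1.47)(0.486) / (0.920) = 0.7765 m/s.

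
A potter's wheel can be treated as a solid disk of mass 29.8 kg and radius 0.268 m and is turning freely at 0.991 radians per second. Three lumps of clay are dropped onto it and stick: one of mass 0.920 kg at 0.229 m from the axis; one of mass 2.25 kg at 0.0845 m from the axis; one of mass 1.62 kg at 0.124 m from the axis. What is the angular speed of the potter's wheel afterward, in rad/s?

ω_f ≈ 0.915 rad/s

No external torque acts about the axis; L_before = L_after.
I_p = ½(29.8)(0.268)² = 1.070 kg·m².
Added inertia Σmr² = (0.920)(0.229)² + (2.25)(0.0845)² + (1.62)(0.124)² = 0.08922 kg·m²; I_f = 1.070 + 0.08922 = 1.159 kg·m².
ω_f = I_p ω_i / I_f = (1.070)(0.991) / 1.159 = 0.9147 rad/s.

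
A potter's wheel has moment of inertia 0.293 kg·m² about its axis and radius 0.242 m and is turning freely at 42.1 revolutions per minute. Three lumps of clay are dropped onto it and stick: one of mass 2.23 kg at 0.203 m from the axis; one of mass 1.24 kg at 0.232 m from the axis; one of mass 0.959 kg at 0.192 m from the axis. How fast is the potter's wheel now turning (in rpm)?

The added mass arrives with no angular momentum about the axis, and any external torque about the axis is negligible, so the system's angular momentum is conserved.
Added inertia Σmr² = (2.23)(0.203)² + (1.24)(0.232)² + (0.959)(0.192)² = 0.1940 kg·m²; I_f = 0.2930 + 0.1940 = 0.4870 kg·m².
ω_f = I_p ω_i / I_f = (0.2930)(42.1) / 0.4870 = 25.33 rpm.

ω_f ≈ 25.3 rpm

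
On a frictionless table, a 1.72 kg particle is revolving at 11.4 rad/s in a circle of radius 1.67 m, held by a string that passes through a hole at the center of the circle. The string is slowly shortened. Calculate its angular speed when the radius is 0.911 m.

ω₂ ≈ 38.3 rad/s

No torque about the axis ⇒ m r₁² ω₁ = m r₂² ω₂.
ω₂ = ω₁ (r₁/r₂)² = (11.4)(1.67/0.911)² = 38.31 rad/s.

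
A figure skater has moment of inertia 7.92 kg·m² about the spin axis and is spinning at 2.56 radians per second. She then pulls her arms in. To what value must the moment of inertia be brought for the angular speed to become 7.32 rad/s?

I₂ ≈ 2.77 kg·m²

No external torque acts about the spin axis, so angular momentum is conserved.
I₂ = I₁ω₁ / ω₂ = (7.92)(2.56) / (7.32) = 2.770 kg·m².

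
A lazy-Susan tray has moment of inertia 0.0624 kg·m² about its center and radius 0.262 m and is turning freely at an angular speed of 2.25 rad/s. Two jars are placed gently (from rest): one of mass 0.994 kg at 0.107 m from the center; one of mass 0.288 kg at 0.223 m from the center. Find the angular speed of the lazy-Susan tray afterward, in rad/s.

The added mass arrives with no angular momentum about the center, and any external torque about the center is negligible, so the system's angular momentum is conserved.
Added inertia Σmr² = (0.994)(0.107)² + (0.288)(0.223)² = 0.02570 kg·m²; I_f = 0.06240 + 0.02570 = 0.08810 kg·m².
ω_f = I_p ω_i / I_f = (0.06240)(2.25) / 0.08810 = 1.594 rad/s.

ω_f ≈ 1.59 rad/s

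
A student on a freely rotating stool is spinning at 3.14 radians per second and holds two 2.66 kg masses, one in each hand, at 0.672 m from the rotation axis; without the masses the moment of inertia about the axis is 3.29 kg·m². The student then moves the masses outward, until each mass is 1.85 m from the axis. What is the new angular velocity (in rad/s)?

ω₂ ≈ 0.831 rad/s

With no external torque about the axis, L is conserved: I₁ω₁ = I₂ω₂.
I₁ = 3.29 + 2(2.66)(0.672)² = 5.692 kg·m²; I₂ = 3.29 + 2(2.66)(1.85)² = 21.50 kg·m².
ω₂ = I₁ω₁ / I₂ = (5.692)(3.14 rad/s) / (21.50) = 0.8314 rad/s.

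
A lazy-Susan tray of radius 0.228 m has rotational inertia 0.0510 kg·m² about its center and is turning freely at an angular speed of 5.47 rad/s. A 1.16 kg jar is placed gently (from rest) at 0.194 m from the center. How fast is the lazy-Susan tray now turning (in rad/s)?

ω_f ≈ 2.95 rad/s

The added mass arrives with no angular momentum about the center, and any external torque about the center is negligible, so the system's angular momentum is conserved.
Added inertia Σmr² = (1.16)(0.194)² = 0.04366 kg·m²; I_f = 0.05100 + 0.04366 = 0.09466 kg·m².
ω_f = I_p ω_i / I_f = (0.05100)(5.47) / 0.09466 = 2.947 rad/s.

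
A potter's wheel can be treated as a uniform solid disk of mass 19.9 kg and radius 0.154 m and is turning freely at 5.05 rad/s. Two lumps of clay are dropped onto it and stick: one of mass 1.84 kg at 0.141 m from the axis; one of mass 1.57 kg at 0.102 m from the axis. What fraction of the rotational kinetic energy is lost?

fraction ≈ 0.183

No external torque acts about the axis; L_before = L_after.
I_p = ½(19.9)(0.154)² = 0.2360 kg·m².
Added inertia Σmr² = (1.84)(0.141)² + (1.57)(0.102)² = 0.05292 kg·m²; I_f = 0.2360 + 0.05292 = 0.2889 kg·m².
ω_f = I_p ω_i / I_f = (0.2360)(5.05) / 0.2889 = 4.125 rad/s.
KE_i = ½(0.2360)(5.050 rad/s)² = 3.009 J; KE_f = ½(0.2889)(4.125)² = 2.458 J.
Fraction lost = 0.1832.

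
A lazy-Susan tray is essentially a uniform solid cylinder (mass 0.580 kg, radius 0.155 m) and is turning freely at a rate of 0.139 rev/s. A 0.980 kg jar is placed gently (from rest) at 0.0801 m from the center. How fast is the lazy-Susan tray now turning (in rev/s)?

No external torque acts about the center; L_before = L_after.
I_p = ½(0.580)(0.155)² = 0.006967 kg·m².
Added inertia Σmr² = (0.980)(0.0801)² = 0.006288 kg·m²; I_f = 0.006967 + 0.006288 = 0.01325 kg·m².
ω_f = I_p ω_i / I_f = (0.006967)(0.139) / 0.01325 = 0.07306 rev/s.

ω_f ≈ 0.0731 rev/s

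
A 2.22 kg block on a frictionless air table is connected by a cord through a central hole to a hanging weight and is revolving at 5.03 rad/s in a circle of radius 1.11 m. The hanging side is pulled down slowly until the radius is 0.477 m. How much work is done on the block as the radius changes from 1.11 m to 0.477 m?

W ≈ 153 J

The constraining force is radial, so m r² ω about the center is conserved.
ω₂ = ω₁ (r₁/r₂)² = (5.03)(1.11/0.477)² = 27.24 rad/s.
W = ΔKE = ½m(v₂² − v₁²) = 152.8 J.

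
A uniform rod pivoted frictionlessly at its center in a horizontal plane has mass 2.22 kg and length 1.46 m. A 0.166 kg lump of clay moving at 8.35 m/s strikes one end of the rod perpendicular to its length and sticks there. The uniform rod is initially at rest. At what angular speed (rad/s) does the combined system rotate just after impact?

|ω_f| ≈ 2.10 rad/s

The axle reaction passes through the pivot and exerts no torque about it; angular momentum about the pivot is conserved through the impact.
I_p = (1/12)(2.22)(1.46)² = 0.3943 kg·m². Taking the sense of the lump of clay's angular momentum as positive, L_{lump} = m v R = (0.166)(8.35)(1.46/2) = 1.012 kg·m²/s.
L_i = 0 + 1.012 = 1.012 kg·m²/s.
After sticking, I_f = I_p + m R² = 0.3943 + (0.166)(1.46/2)² = 0.4828 kg·m².
ω_f = L_i / I_f = 1.012 / 0.4828 = 2.096 rad/s.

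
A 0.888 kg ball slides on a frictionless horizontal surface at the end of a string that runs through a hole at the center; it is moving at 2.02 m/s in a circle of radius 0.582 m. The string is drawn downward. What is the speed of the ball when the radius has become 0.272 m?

v₂ ≈ 4.32 m/s

The only horizontal force on the mass is along the cord (radial), so it exerts no torque about the hole and angular momentum m v r is conserved.
v₂ = v₁ r₁ / r₂ = (2.02)(0.582) / (0.272) = 4.322 m/s.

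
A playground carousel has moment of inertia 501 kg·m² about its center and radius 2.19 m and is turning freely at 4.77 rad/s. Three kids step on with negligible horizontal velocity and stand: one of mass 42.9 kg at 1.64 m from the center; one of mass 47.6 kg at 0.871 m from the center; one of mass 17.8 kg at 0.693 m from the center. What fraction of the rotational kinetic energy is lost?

The added mass arrives with no angular momentum about the center, and any external torque about the center is negligible, so the system's angular momentum is conserved.
Added inertia Σmr² = (42.9)(1.64)² + (47.6)(0.871)² + (17.8)(0.693)² = 160.0 kg·m²; I_f = 501.0 + 160.0 = 661.0 kg·m².
ω_f = I_p ω_i / I_f = (501.0)(4.77) / 661.0 = 3.615 rad/s.
KE_i = ½(501.0)(4.770 rad/s)² = 5700 J; KE_f = ½(661.0)(3.615)² = 4320 J.
Fraction lost = 0.2421.

fraction ≈ 0.242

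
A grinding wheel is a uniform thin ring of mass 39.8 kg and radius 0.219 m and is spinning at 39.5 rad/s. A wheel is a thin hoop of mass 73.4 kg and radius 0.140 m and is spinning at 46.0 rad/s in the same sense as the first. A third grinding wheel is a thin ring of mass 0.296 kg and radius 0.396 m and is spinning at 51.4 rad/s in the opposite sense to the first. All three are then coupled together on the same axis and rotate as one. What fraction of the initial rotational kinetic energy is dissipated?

fraction ≈ 0.0710

The coupling torques are internal; angular momentum about the shared axis is conserved.
Moments of inertia: I_A = (39.8)(0.219)² = 1.909 kg·m²; I_B = (73.4)(0.140)² = 1.439 kg·m²; I_C = (0.296)(0.396)² = 0.04642 kg·m².
Taking A's sense as positive: L = (1.909)(39.5) + (1.439)(46.0) − (0.04642)(51.4) = 139.2 kg·m²·rad/s.
Combined I = 1.909 + 1.439 + 0.04642 = 3.394 kg·m².
ω_f = L / I = 139.2 / 3.394 = 41.01 rad/s.
KE_i = ½ΣIω² = 3073 J; KE_f = ½(3.394)(41.01)² = 2854 J.
Fraction dissipated = (KE_i − KE_f)/KE_i = 0.07104.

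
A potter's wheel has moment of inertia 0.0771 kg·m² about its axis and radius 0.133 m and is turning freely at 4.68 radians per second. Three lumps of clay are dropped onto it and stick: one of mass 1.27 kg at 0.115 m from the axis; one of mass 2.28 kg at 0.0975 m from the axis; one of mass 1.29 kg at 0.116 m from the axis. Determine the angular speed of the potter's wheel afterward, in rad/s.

No external torque acts about the axis; L_before = L_after.
Added inertia Σmr² = (1.27)(0.115)² + (2.28)(0.0975)² + (1.29)(0.116)² = 0.05583 kg·m²; I_f = 0.07710 + 0.05583 = 0.1329 kg·m².
ω_f = I_p ω_i / I_f = (0.07710)(4.68) / 0.1329 = 2.714 rad/s.

ω_f ≈ 2.71 rad/s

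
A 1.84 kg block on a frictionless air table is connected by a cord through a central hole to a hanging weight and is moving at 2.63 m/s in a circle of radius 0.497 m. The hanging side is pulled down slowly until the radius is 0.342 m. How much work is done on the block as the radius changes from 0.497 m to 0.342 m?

W ≈ 7.08 J

The only horizontal force on the mass is along the cord (radial), so it exerts no torque about the hole and angular momentum m v r is conserved.
v₂ = v₁ r₁ / r₂ = (2.63)(0.497) / (0.342) = 3.822 m/s.
W = ΔKE = ½m(v₂² − v₁²) = 7.075 J.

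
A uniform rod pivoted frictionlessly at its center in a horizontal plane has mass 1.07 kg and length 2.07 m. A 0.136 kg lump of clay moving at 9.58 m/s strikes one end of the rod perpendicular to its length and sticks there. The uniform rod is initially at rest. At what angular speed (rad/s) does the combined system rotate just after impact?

|ω_f| ≈ 2.56 rad/s

About the pivot the impulsive forces during the collision are internal, so angular momentum about that axis is conserved.
I_p = (1/12)(1.07)(2.07)² = 0.3821 kg·m². Taking the sense of the lump of clay's angular momentum as positive, L_{lump} = m v R = (0.136)(9.58)(2.07/2) = 1.348 kg·m²/s.
L_i = 0 + 1.348 = 1.348 kg·m²/s.
After sticking, I_f = I_p + m R² = 0.3821 + (0.136)(2.07/2)² = 0.5278 kg·m².
ω_f = L_i / I_f = 1.348 / 0.5278 = 2.555 rad/s.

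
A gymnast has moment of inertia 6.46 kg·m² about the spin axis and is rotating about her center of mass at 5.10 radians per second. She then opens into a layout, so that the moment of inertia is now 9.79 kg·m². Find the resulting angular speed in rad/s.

No external torque acts about the spin axis, so angular momentum is conserved.
ω₂ = I₁ω₁ / I₂ = (6.460)(5.10 rad/s) / (9.790) = 3.365 rad/s.

ω₂ ≈ 3.37 rad/s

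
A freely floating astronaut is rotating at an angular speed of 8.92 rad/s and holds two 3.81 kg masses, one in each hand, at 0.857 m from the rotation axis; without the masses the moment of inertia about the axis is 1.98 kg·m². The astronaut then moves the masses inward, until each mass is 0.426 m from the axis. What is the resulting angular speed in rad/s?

ω₂ ≈ 20.1 rad/s

With no external torque about the axis, L is conserved: I₁ω₁ = I₂ω₂.
I₁ = 1.98 + 2(3.81)(0.857)² = 7.577 kg·m²; I₂ = 1.98 + 2(3.81)(0.426)² = 3.363 kg·m².
ω₂ = I₁ω₁ / I₂ = (7.577)(8.92 rad/s) / (3.363) = 20.10 rad/s.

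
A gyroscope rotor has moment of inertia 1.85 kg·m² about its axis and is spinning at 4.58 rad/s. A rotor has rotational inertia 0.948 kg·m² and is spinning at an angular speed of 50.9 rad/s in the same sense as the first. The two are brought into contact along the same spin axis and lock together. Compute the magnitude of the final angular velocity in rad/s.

No external torque acts about the common axis, so total angular momentum is conserved.
Taking A's sense as positive: L = (1.850)(4.58) + (0.9480)(50.9) = 56.73 kg·m²·rad/s.
Combined I = 1.850 + 0.9480 = 2.798 kg·m².
ω_f = L / I = 56.73 / 2.798 = 20.27 rad/s.

|ω_f| ≈ 20.3 rad/s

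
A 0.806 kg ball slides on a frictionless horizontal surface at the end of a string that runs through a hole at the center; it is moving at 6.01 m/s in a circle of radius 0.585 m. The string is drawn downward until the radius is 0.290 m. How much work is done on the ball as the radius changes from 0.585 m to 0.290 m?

W ≈ 44.7 J

The only horizontal force on the mass is along the cord (radial), so it exerts no torque about the hole and angular momentum m v r is conserved.
v₂ = v₁ r₁ / r₂ = (6.01)(0.585) / (0.290) = 12.12 m/s.
W = ΔKE = ½m(v₂² − v₁²) = 44.68 J.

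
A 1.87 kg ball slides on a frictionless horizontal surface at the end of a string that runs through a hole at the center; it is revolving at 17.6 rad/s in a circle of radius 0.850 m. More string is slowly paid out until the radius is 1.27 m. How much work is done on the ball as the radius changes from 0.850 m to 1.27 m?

W ≈ -116 J

No torque about the axis ⇒ m r₁² ω₁ = m r₂² ω₂.
ω₂ = ω₁ (r₁/r₂)² = (17.6)(0.850/1.27)² = 7.884 rad/s.
W = ΔKE = ½m(v₂² − v₁²) = -115.5 J.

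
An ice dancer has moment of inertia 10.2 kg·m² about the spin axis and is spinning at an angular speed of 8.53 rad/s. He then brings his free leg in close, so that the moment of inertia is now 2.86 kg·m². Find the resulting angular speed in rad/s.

ω₂ ≈ 30.4 rad/s

Angular momentum about the spin axis is conserved since the torque about it is zero.
ω₂ = I₁ω₁ / I₂ = (10.20)(8.53 rad/s) / (2.860) = 30.42 rad/s.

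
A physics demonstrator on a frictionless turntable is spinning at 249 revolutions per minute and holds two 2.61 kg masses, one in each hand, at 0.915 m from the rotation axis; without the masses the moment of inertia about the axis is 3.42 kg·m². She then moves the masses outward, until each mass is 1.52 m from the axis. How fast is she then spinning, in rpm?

ω₂ ≈ 125 rpm

With no external torque about the axis, L is conserved: I₁ω₁ = I₂ω₂.
I₁ = 3.42 + 2(2.61)(0.915)² = 7.790 kg·m²; I₂ = 3.42 + 2(2.61)(1.52)² = 15.48 kg·m².
ω₂ = I₁ω₁ / I₂ = (7.790)(249 rpm) / (15.48) = 125.3 rpm.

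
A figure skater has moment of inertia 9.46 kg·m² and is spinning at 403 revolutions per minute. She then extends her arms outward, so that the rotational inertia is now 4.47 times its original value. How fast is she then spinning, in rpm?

No external torque acts about the spin axis, so angular momentum is conserved.
I₂ = 4.47 × 9.46 = 42.29 kg·m².
ω₂ = I₁ω₁ / I₂ = (9.460)(403 rpm) / (42.29) = 90.16 rpm.

ω₂ ≈ 90.2 rpm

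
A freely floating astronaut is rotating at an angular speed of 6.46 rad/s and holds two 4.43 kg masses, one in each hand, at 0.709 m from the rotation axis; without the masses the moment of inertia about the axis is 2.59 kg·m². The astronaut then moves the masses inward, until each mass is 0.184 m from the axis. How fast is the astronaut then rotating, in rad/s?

ω₂ ≈ 15.7 rad/s

No external torque acts about the spin axis, so angular momentum is conserved.
I₁ = 2.59 + 2(4.43)(0.709)² = 7.044 kg·m²; I₂ = 2.59 + 2(4.43)(0.184)² = 2.890 kg·m².
ω₂ = I₁ω₁ / I₂ = (7.044)(6.46 rad/s) / (2.890) = 15.75 rad/s.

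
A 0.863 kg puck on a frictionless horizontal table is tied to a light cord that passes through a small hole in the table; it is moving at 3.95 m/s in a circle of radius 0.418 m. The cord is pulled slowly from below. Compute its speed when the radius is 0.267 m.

The only horizontal force on the mass is along the cord (radial), so it exerts no torque about the hole and angular momentum m v r is conserved.
v₂ = v₁ r₁ / r₂ = (3.95)(0.418) / (0.267) = 6.184 m/s.

v₂ ≈ 6.18 m/s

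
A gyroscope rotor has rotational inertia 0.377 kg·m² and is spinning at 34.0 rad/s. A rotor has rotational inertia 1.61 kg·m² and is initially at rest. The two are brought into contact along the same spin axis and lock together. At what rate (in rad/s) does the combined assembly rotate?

|ω_f| ≈ 6.45 rad/s

No external torque acts about the common axis, so total angular momentum is conserved.
Taking A's sense as positive: L = (0.3770)(34.0) = 12.82 kg·m²·rad/s.
Combined I = 0.3770 + 1.610 = 1.987 kg·m².
ω_f = L / I = 12.82 / 1.987 = 6.451 rad/s.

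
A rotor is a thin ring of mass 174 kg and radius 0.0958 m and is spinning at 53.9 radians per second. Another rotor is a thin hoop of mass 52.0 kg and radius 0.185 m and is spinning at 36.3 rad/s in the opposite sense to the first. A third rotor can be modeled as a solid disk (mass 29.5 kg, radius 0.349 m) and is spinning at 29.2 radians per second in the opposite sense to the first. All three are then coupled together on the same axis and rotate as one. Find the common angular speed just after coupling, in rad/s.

|ω_f| ≈ 5.99 rad/s

The coupling torques are internal; angular momentum about the shared axis is conserved.
Moments of inertia: I_A = (174)(0.0958)² = 1.597 kg·m²; I_B = (52.0)(0.185)² = 1.780 kg·m²; I_C = ½(29.5)(0.349)² = 1.797 kg·m².
Taking A's sense as positive: L = (1.597)(53.9) − (1.780)(36.3) − (1.797)(29.2) = -30.99 kg·m²·rad/s.
Combined I = 1.597 + 1.780 + 1.797 = 5.173 kg·m².
ω_f = L / I = -30.99 / 5.173 = -5.990 rad/s.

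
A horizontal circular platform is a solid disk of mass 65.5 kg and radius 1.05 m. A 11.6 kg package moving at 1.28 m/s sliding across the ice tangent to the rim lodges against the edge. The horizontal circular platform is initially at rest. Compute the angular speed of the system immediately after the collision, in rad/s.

The axle reaction passes through the central axle and exerts no torque about it; angular momentum about the central axle is conserved through the impact.
I_p = ½(65.5)(1.05)² = 36.11 kg·m². Taking the sense of the package's angular momentum as positive, L_{package} = m v R = (11.6)(1.28)(1.05) = 15.59 kg·m²/s.
L_i = 0 + 15.59 = 15.59 kg·m²/s.
After sticking, I_f = I_p + m R² = 36.11 + (11.6)(1.05)² = 48.90 kg·m².
ω_f = L_i / I_f = 15.59 / 48.90 = 0.3188 rad/s.

|ω_f| ≈ 0.319 rad/s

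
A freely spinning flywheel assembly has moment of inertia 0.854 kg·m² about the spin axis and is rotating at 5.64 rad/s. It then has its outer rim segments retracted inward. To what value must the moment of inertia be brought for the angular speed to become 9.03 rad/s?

Angular momentum about the spin axis is conserved since the torque about it is zero.
I₂ = I₁ω₁ / ω₂ = (0.854)(5.64) / (9.03) = 0.5334 kg·m².

I₂ ≈ 0.533 kg·m²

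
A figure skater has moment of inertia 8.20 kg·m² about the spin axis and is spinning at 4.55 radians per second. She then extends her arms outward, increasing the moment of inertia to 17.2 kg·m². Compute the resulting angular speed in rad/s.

ω₂ ≈ 2.17 rad/s

With no external torque about the axis, L is conserved: I₁ω₁ = I₂ω₂.
ω₂ = I₁ω₁ / I₂ = (8.200)(4.55 rad/s) / (17.20) = 2.169 rad/s.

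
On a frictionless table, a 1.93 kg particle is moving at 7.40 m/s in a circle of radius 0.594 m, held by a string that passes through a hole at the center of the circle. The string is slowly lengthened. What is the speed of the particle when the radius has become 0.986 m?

Central (radial) force ⇒ zero torque about the center ⇒ m v r is constant.
v₂ = v₁ r₁ / r₂ = (7.40)(0.594) / (0.986) = 4.458 m/s.

v₂ ≈ 4.46 m/s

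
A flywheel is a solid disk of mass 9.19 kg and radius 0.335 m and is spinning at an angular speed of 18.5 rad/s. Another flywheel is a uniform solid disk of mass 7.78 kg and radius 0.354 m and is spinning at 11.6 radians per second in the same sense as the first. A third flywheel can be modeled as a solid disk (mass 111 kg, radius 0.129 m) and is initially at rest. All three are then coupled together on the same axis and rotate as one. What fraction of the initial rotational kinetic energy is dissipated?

fraction ≈ 0.505

No external torque acts about the common axis, so total angular momentum is conserved.
Moments of inertia: I_A = ½(9.19)(0.335)² = 0.5157 kg·m²; I_B = ½(7.78)(0.354)² = 0.4875 kg·m²; I_C = ½(111)(0.129)² = 0.9236 kg·m².
Taking A's sense as positive: L = (0.5157)(18.5) + (0.4875)(11.6) = 15.19 kg·m²·rad/s.
Combined I = 0.5157 + 0.4875 + 0.9236 = 1.927 kg·m².
ω_f = L / I = 15.19 / 1.927 = 7.886 rad/s.
KE_i = ½ΣIω² = 121.0 J; KE_f = ½(1.927)(7.886)² = 59.91 J.
Fraction dissipated = (KE_i − KE_f)/KE_i = 0.5050.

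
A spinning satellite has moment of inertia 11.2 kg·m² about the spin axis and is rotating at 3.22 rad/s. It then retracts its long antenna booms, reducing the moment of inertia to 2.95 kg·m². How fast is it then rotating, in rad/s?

No external torque acts about the spin axis, so angular momentum is conserved.
ω₂ = I₁ω₁ / I₂ = (11.20)(3.22 rad/s) / (2.950) = 12.23 rad/s.

ω₂ ≈ 12.2 rad/s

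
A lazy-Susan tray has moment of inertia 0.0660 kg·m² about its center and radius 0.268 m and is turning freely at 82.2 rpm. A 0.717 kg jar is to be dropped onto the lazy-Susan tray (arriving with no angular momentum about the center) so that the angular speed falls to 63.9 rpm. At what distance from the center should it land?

The added mass arrives with no angular momentum about the center, and any external torque about the center is negligible, so the system's angular momentum is conserved.
I_p ω_i = (I_p + m r²) ω_f ⇒ m r² = I_p(ω_i/ω_f − 1) = 0.06600(82.2/63.9 − 1) = 0.01890 kg·m².
r = √(0.01890/0.717) = 0.1624 m.

r ≈ 0.162 m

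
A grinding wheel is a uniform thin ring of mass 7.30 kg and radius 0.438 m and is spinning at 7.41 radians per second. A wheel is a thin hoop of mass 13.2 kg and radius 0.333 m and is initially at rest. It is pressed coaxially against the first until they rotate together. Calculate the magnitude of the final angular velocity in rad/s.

|ω_f| ≈ 3.62 rad/s

No external torque acts about the common axis, so total angular momentum is conserved.
Moments of inertia: I_A = (7.30)(0.438)² = 1.400 kg·m²; I_B = (13.2)(0.333)² = 1.464 kg·m².
Taking A's sense as positive: L = (1.400)(7.41) = 10.38 kg·m²·rad/s.
Combined I = 1.400 + 1.464 = 2.864 kg·m².
ω_f = L / I = 10.38 / 2.864 = 3.623 rad/s.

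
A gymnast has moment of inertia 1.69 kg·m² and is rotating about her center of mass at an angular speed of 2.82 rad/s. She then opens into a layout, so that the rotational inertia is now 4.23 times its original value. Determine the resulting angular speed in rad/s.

ω₂ ≈ 0.667 rad/s

With no external torque about the axis, L is conserved: I₁ω₁ = I₂ω₂.
I₂ = 4.23 × 1.69 = 7.149 kg·m².
ω₂ = I₁ω₁ / I₂ = (1.690)(2.82 rad/s) / (7.149) = 0.6667 rad/s.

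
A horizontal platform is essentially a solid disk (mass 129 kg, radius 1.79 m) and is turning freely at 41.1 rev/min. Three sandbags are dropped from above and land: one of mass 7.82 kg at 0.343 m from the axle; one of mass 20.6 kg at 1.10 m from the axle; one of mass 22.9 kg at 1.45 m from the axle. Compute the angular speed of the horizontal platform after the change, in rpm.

No external torque acts about the axle; L_before = L_after.
I_p = ½(129)(1.79)² = 206.7 kg·m².
Added inertia Σmr² = (7.82)(0.343)² + (20.6)(1.10)² + (22.9)(1.45)² = 73.99 kg·m²; I_f = 206.7 + 73.99 = 280.7 kg·m².
ω_f = I_p ω_i / I_f = (206.7)(41.1) / 280.7 = 30.26 rpm.

ω_f ≈ 30.3 rpm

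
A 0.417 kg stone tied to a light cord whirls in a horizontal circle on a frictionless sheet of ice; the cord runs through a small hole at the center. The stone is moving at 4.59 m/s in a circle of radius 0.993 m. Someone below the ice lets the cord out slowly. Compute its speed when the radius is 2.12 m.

Central (radial) force ⇒ zero torque about the center ⇒ m v r is constant.
v₂ = v₁ r₁ / r₂ = (4.59)(0.993) / (2.12) = 2.150 m/s.

v₂ ≈ 2.15 m/s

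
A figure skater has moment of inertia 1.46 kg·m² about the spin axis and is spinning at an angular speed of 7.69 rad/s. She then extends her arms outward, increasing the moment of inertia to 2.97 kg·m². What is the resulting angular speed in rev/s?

ω₂ ≈ 0.602 rev/s

With no external torque about the axis, L is conserved: I₁ω₁ = I₂ω₂.
ω₂ = I₁ω₁ / I₂ = (1.460)(7.69 rad/s) / (2.970) = 3.780 rad/s = 0.6016 rev/s.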